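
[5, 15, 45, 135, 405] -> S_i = 5*3^i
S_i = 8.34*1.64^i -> [8.34, 13.68, 22.43, 36.79, 60.33]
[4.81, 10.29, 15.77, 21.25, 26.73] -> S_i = 4.81 + 5.48*i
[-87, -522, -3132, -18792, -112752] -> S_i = -87*6^i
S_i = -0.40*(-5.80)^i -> [-0.4, 2.32, -13.46, 78.04, -452.66]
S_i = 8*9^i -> [8, 72, 648, 5832, 52488]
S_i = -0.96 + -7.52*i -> [-0.96, -8.48, -16.0, -23.52, -31.04]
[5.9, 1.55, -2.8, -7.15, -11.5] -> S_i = 5.90 + -4.35*i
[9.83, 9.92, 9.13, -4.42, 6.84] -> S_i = Random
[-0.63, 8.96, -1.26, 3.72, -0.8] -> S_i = Random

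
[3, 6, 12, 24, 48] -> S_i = 3*2^i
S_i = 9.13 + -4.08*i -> [9.13, 5.05, 0.97, -3.11, -7.19]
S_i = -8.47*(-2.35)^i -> [-8.47, 19.9, -46.78, 109.92, -258.32]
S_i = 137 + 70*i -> [137, 207, 277, 347, 417]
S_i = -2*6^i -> [-2, -12, -72, -432, -2592]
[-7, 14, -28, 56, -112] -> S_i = -7*-2^i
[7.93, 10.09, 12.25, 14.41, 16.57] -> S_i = 7.93 + 2.16*i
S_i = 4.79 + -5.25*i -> [4.79, -0.46, -5.71, -10.96, -16.21]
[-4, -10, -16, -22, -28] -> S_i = -4 + -6*i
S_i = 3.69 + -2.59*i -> [3.69, 1.1, -1.49, -4.08, -6.67]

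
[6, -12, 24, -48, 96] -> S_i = 6*-2^i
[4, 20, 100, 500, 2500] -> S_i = 4*5^i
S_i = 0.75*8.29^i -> [0.75, 6.22, 51.54, 427.29, 3542.25]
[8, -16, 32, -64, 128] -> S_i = 8*-2^i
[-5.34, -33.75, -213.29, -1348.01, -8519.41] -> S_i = -5.34*6.32^i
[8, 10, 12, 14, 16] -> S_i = 8 + 2*i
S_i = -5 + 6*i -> [-5, 1, 7, 13, 19]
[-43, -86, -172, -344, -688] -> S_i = -43*2^i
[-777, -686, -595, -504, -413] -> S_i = -777 + 91*i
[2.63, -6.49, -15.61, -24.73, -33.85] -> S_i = 2.63 + -9.12*i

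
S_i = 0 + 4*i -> [0, 4, 8, 12, 16]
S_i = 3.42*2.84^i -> [3.42, 9.71, 27.58, 78.34, 222.48]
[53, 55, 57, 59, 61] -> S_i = 53 + 2*i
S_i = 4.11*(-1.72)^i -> [4.11, -7.07, 12.16, -20.91, 35.97]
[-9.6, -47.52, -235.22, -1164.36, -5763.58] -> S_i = -9.60*4.95^i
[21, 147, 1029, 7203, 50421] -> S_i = 21*7^i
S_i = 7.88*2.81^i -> [7.88, 22.14, 62.22, 174.84, 491.31]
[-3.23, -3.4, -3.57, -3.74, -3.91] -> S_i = -3.23 + -0.17*i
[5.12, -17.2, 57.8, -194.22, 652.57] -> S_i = 5.12*(-3.36)^i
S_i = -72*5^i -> [-72, -360, -1800, -9000, -45000]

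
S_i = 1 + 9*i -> [1, 10, 19, 28, 37]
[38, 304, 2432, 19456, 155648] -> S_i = 38*8^i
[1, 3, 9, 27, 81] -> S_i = 1*3^i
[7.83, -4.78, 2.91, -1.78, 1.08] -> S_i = 7.83*(-0.61)^i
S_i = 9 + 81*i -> [9, 90, 171, 252, 333]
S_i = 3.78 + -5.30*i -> [3.78, -1.52, -6.82, -12.12, -17.42]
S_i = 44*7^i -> [44, 308, 2156, 15092, 105644]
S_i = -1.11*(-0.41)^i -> [-1.11, 0.46, -0.19, 0.08, -0.03]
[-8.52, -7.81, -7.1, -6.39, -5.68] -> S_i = -8.52 + 0.71*i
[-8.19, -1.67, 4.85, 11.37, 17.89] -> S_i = -8.19 + 6.52*i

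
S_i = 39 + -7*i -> [39, 32, 25, 18, 11]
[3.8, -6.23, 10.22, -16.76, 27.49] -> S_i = 3.80*(-1.64)^i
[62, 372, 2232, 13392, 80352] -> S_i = 62*6^i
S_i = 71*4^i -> [71, 284, 1136, 4544, 18176]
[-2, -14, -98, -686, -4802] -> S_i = -2*7^i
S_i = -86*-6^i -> [-86, 516, -3096, 18576, -111456]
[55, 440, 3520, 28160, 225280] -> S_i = 55*8^i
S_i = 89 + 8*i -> [89, 97, 105, 113, 121]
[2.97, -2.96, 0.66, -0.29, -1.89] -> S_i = Random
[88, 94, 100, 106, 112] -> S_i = 88 + 6*i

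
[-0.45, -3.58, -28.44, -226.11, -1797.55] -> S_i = -0.45*7.95^i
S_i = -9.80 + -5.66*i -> [-9.8, -15.46, -21.12, -26.78, -32.44]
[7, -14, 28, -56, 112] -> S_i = 7*-2^i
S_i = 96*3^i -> [96, 288, 864, 2592, 7776]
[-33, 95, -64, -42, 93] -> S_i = Random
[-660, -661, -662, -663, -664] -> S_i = -660 + -1*i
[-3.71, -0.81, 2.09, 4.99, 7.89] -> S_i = -3.71 + 2.90*i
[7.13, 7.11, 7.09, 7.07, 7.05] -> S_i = 7.13 + -0.02*i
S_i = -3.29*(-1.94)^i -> [-3.29, 6.38, -12.38, 24.02, -46.6]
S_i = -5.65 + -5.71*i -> [-5.65, -11.36, -17.07, -22.78, -28.49]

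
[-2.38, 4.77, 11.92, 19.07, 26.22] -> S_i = -2.38 + 7.15*i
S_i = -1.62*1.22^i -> [-1.62, -1.98, -2.41, -2.94, -3.59]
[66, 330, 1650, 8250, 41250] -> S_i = 66*5^i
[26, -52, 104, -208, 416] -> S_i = 26*-2^i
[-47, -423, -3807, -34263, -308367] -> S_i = -47*9^i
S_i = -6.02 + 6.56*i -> [-6.02, 0.54, 7.1, 13.66, 20.22]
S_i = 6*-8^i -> [6, -48, 384, -3072, 24576]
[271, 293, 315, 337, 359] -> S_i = 271 + 22*i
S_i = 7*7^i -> [7, 49, 343, 2401, 16807]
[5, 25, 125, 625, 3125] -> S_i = 5*5^i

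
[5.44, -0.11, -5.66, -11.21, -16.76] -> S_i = 5.44 + -5.55*i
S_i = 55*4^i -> [55, 220, 880, 3520, 14080]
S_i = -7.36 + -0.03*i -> [-7.36, -7.39, -7.42, -7.45, -7.48]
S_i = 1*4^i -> [1, 4, 16, 64, 256]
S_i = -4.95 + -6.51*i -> [-4.95, -11.46, -17.97, -24.48, -30.99]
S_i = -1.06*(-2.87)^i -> [-1.06, 3.04, -8.73, 25.06, -71.92]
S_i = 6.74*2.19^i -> [6.74, 14.76, 32.33, 70.79, 155.04]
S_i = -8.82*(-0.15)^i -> [-8.82, 1.32, -0.2, 0.03, -0.0]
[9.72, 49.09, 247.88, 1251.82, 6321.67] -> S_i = 9.72*5.05^i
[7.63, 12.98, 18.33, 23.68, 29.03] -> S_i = 7.63 + 5.35*i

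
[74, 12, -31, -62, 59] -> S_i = Random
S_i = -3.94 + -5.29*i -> [-3.94, -9.23, -14.52, -19.81, -25.1]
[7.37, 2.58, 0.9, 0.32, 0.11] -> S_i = 7.37*0.35^i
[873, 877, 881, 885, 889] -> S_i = 873 + 4*i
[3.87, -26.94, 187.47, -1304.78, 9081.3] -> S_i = 3.87*(-6.96)^i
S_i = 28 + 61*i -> [28, 89, 150, 211, 272]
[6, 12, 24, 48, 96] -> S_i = 6*2^i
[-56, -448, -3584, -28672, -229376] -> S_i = -56*8^i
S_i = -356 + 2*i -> [-356, -354, -352, -350, -348]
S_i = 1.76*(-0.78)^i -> [1.76, -1.37, 1.07, -0.84, 0.65]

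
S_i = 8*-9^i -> [8, -72, 648, -5832, 52488]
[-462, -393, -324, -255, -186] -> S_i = -462 + 69*i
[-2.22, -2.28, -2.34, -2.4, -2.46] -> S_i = -2.22 + -0.06*i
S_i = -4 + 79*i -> [-4, 75, 154, 233, 312]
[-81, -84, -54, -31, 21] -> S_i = Random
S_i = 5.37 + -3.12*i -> [5.37, 2.25, -0.87, -3.99, -7.11]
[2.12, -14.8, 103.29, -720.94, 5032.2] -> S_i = 2.12*(-6.98)^i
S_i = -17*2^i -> [-17, -34, -68, -136, -272]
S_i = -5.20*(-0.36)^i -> [-5.2, 1.87, -0.67, 0.24, -0.09]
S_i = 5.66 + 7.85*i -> [5.66, 13.51, 21.36, 29.21, 37.06]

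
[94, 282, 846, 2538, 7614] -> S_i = 94*3^i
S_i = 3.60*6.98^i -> [3.6, 25.13, 175.39, 1224.25, 8545.24]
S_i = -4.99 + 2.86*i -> [-4.99, -2.13, 0.73, 3.59, 6.45]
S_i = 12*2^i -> [12, 24, 48, 96, 192]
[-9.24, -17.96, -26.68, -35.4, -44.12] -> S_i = -9.24 + -8.72*i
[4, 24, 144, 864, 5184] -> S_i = 4*6^i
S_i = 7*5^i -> [7, 35, 175, 875, 4375]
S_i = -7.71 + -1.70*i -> [-7.71, -9.41, -11.11, -12.81, -14.51]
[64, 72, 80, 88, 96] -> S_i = 64 + 8*i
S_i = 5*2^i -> [5, 10, 20, 40, 80]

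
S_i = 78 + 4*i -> [78, 82, 86, 90, 94]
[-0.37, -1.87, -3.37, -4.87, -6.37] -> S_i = -0.37 + -1.50*i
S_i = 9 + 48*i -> [9, 57, 105, 153, 201]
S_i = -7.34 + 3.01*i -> [-7.34, -4.33, -1.32, 1.69, 4.7]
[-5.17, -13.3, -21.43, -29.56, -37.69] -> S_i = -5.17 + -8.13*i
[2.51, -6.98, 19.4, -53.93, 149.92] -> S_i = 2.51*(-2.78)^i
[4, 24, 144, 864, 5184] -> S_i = 4*6^i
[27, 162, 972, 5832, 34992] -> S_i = 27*6^i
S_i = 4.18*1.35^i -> [4.18, 5.64, 7.62, 10.28, 13.88]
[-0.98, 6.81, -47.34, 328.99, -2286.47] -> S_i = -0.98*(-6.95)^i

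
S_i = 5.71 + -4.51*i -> [5.71, 1.2, -3.31, -7.82, -12.33]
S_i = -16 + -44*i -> [-16, -60, -104, -148, -192]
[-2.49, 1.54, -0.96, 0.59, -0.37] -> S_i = -2.49*(-0.62)^i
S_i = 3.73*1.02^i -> [3.73, 3.8, 3.88, 3.96, 4.04]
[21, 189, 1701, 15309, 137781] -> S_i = 21*9^i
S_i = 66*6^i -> [66, 396, 2376, 14256, 85536]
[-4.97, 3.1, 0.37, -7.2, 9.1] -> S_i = Random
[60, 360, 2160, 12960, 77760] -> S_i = 60*6^i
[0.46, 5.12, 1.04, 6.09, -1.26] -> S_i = Random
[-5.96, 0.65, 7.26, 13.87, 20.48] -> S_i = -5.96 + 6.61*i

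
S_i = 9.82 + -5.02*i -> [9.82, 4.8, -0.22, -5.24, -10.26]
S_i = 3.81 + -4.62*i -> [3.81, -0.81, -5.43, -10.05, -14.67]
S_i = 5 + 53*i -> [5, 58, 111, 164, 217]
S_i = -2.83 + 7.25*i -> [-2.83, 4.42, 11.67, 18.92, 26.17]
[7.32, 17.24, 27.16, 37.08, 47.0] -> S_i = 7.32 + 9.92*i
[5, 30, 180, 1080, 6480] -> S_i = 5*6^i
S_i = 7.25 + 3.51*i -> [7.25, 10.76, 14.27, 17.78, 21.29]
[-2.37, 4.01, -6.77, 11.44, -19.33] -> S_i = -2.37*(-1.69)^i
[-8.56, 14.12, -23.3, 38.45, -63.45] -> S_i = -8.56*(-1.65)^i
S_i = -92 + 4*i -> [-92, -88, -84, -80, -76]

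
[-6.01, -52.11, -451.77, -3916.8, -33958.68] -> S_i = -6.01*8.67^i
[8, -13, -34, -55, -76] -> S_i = 8 + -21*i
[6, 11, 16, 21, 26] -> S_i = 6 + 5*i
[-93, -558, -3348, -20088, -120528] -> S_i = -93*6^i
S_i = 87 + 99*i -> [87, 186, 285, 384, 483]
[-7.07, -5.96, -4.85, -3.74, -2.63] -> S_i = -7.07 + 1.11*i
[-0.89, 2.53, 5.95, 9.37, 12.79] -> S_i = -0.89 + 3.42*i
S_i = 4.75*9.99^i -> [4.75, 47.45, 474.05, 4735.76, 47310.28]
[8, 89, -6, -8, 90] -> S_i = Random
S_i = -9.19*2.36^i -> [-9.19, -21.69, -51.18, -120.8, -285.08]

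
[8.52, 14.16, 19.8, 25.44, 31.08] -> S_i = 8.52 + 5.64*i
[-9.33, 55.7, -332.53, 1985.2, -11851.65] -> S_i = -9.33*(-5.97)^i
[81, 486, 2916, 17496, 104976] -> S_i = 81*6^i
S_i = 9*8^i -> [9, 72, 576, 4608, 36864]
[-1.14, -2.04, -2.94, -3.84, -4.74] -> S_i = -1.14 + -0.90*i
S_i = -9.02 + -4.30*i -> [-9.02, -13.32, -17.62, -21.92, -26.22]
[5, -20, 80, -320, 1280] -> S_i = 5*-4^i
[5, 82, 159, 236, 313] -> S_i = 5 + 77*i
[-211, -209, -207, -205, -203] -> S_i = -211 + 2*i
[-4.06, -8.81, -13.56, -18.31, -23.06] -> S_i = -4.06 + -4.75*i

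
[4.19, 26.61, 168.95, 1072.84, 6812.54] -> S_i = 4.19*6.35^i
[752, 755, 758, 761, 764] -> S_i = 752 + 3*i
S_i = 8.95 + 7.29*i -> [8.95, 16.24, 23.53, 30.82, 38.11]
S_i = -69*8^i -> [-69, -552, -4416, -35328, -282624]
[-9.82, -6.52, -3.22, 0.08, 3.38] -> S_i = -9.82 + 3.30*i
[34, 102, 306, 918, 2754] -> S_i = 34*3^i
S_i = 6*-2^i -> [6, -12, 24, -48, 96]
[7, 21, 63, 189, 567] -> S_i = 7*3^i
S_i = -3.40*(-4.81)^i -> [-3.4, 16.35, -78.66, 378.37, -1819.95]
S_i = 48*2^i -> [48, 96, 192, 384, 768]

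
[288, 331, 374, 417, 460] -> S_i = 288 + 43*i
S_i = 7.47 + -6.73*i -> [7.47, 0.74, -5.99, -12.72, -19.45]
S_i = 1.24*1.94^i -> [1.24, 2.41, 4.67, 9.05, 17.56]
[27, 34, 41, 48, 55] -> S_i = 27 + 7*i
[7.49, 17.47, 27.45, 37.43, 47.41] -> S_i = 7.49 + 9.98*i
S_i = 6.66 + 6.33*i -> [6.66, 12.99, 19.32, 25.65, 31.98]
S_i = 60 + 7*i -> [60, 67, 74, 81, 88]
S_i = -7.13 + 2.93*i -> [-7.13, -4.2, -1.27, 1.66, 4.59]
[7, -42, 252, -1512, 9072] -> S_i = 7*-6^i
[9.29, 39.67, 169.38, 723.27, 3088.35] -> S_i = 9.29*4.27^i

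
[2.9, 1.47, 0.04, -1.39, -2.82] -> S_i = 2.90 + -1.43*i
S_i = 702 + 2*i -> [702, 704, 706, 708, 710]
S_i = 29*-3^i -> [29, -87, 261, -783, 2349]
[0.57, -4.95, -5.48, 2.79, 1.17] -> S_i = Random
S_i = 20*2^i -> [20, 40, 80, 160, 320]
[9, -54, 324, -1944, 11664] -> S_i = 9*-6^i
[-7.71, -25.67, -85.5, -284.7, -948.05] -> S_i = -7.71*3.33^i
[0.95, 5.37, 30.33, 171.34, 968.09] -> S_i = 0.95*5.65^i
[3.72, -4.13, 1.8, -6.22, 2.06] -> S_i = Random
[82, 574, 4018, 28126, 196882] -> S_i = 82*7^i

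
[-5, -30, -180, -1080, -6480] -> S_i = -5*6^i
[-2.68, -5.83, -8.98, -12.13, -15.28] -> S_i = -2.68 + -3.15*i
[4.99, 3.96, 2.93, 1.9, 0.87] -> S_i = 4.99 + -1.03*i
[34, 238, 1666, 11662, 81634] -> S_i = 34*7^i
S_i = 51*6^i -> [51, 306, 1836, 11016, 66096]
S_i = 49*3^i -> [49, 147, 441, 1323, 3969]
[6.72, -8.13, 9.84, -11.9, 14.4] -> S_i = 6.72*(-1.21)^i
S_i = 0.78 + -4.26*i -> [0.78, -3.48, -7.74, -12.0, -16.26]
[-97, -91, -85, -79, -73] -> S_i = -97 + 6*i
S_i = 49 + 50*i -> [49, 99, 149, 199, 249]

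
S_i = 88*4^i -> [88, 352, 1408, 5632, 22528]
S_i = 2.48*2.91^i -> [2.48, 7.22, 21.0, 61.11, 177.84]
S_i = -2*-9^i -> [-2, 18, -162, 1458, -13122]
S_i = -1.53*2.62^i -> [-1.53, -4.01, -10.5, -27.52, -72.09]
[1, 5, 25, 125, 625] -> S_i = 1*5^i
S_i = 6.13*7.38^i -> [6.13, 45.24, 333.87, 2463.94, 18183.85]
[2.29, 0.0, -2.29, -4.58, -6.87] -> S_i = 2.29 + -2.29*i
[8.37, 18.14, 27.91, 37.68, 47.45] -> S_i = 8.37 + 9.77*i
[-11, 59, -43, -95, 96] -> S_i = Random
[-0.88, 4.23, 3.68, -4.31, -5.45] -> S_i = Random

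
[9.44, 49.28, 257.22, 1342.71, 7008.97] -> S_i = 9.44*5.22^i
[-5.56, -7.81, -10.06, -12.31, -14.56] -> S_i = -5.56 + -2.25*i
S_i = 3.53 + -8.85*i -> [3.53, -5.32, -14.17, -23.02, -31.87]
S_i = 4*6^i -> [4, 24, 144, 864, 5184]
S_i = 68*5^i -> [68, 340, 1700, 8500, 42500]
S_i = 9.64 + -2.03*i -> [9.64, 7.61, 5.58, 3.55, 1.52]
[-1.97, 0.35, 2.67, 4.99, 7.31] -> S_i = -1.97 + 2.32*i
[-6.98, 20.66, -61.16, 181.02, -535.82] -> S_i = -6.98*(-2.96)^i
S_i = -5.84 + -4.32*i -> [-5.84, -10.16, -14.48, -18.8, -23.12]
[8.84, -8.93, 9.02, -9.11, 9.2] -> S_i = 8.84*(-1.01)^i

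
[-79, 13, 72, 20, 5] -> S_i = Random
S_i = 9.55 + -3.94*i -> [9.55, 5.61, 1.67, -2.27, -6.21]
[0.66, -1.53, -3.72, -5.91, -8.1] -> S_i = 0.66 + -2.19*i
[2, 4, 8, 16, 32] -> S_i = 2*2^i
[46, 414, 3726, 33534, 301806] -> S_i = 46*9^i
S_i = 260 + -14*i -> [260, 246, 232, 218, 204]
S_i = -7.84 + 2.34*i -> [-7.84, -5.5, -3.16, -0.82, 1.52]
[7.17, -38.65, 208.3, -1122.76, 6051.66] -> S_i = 7.17*(-5.39)^i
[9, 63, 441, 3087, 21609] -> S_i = 9*7^i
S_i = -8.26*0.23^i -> [-8.26, -1.9, -0.44, -0.1, -0.02]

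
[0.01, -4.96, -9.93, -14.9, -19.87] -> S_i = 0.01 + -4.97*i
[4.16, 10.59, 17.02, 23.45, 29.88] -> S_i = 4.16 + 6.43*i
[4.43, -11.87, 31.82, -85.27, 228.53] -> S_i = 4.43*(-2.68)^i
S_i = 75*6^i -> [75, 450, 2700, 16200, 97200]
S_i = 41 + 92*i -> [41, 133, 225, 317, 409]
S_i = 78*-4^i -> [78, -312, 1248, -4992, 19968]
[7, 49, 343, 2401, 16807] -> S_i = 7*7^i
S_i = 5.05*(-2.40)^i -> [5.05, -12.12, 29.09, -69.81, 167.55]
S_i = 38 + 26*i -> [38, 64, 90, 116, 142]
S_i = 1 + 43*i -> [1, 44, 87, 130, 173]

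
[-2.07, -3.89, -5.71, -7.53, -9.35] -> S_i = -2.07 + -1.82*i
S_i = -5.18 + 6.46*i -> [-5.18, 1.28, 7.74, 14.2, 20.66]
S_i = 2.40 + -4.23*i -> [2.4, -1.83, -6.06, -10.29, -14.52]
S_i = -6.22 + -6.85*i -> [-6.22, -13.07, -19.92, -26.77, -33.62]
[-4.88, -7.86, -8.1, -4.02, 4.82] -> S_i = Random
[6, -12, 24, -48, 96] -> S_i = 6*-2^i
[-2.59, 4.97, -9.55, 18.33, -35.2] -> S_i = -2.59*(-1.92)^i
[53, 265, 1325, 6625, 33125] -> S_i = 53*5^i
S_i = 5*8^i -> [5, 40, 320, 2560, 20480]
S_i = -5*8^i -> [-5, -40, -320, -2560, -20480]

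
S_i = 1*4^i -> [1, 4, 16, 64, 256]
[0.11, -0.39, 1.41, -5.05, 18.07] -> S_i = 0.11*(-3.58)^i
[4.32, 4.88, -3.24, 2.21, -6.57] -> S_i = Random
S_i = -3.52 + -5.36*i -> [-3.52, -8.88, -14.24, -19.6, -24.96]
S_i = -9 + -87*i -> [-9, -96, -183, -270, -357]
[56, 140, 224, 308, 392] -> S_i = 56 + 84*i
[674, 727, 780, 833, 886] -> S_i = 674 + 53*i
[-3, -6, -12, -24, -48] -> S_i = -3*2^i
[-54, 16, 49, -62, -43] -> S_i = Random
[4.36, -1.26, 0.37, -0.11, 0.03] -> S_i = 4.36*(-0.29)^i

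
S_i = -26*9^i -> [-26, -234, -2106, -18954, -170586]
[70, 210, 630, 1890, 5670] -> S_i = 70*3^i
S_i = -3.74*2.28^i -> [-3.74, -8.53, -19.44, -44.33, -101.07]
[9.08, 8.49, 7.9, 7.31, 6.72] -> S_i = 9.08 + -0.59*i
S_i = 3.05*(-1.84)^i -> [3.05, -5.61, 10.33, -19.0, 34.96]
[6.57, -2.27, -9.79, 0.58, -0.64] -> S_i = Random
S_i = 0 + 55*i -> [0, 55, 110, 165, 220]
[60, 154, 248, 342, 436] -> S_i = 60 + 94*i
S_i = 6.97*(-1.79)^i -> [6.97, -12.48, 22.33, -39.98, 71.56]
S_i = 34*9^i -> [34, 306, 2754, 24786, 223074]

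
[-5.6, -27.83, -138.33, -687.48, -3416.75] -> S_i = -5.60*4.97^i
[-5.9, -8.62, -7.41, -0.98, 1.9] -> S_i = Random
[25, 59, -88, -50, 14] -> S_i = Random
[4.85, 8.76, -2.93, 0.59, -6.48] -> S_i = Random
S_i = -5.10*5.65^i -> [-5.1, -28.82, -162.8, -919.85, -5197.13]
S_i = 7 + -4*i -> [7, 3, -1, -5, -9]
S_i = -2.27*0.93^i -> [-2.27, -2.11, -1.96, -1.83, -1.7]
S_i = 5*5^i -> [5, 25, 125, 625, 3125]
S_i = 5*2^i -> [5, 10, 20, 40, 80]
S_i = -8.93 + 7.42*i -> [-8.93, -1.51, 5.91, 13.33, 20.75]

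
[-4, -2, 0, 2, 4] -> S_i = -4 + 2*i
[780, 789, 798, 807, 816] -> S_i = 780 + 9*i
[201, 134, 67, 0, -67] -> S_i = 201 + -67*i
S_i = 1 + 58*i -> [1, 59, 117, 175, 233]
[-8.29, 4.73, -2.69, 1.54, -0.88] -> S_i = -8.29*(-0.57)^i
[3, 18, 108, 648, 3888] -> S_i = 3*6^i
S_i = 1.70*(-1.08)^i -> [1.7, -1.84, 1.98, -2.14, 2.31]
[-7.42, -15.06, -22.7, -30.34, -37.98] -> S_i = -7.42 + -7.64*i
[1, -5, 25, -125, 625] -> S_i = 1*-5^i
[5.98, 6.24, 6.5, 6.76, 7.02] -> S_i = 5.98 + 0.26*i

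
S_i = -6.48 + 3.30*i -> [-6.48, -3.18, 0.12, 3.42, 6.72]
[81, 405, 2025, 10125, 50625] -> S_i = 81*5^i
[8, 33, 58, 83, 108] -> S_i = 8 + 25*i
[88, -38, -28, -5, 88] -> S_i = Random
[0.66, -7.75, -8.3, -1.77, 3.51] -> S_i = Random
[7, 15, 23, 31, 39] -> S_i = 7 + 8*i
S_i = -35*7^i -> [-35, -245, -1715, -12005, -84035]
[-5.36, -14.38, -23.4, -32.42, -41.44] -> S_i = -5.36 + -9.02*i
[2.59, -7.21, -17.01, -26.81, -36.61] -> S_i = 2.59 + -9.80*i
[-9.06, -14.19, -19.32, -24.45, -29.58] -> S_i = -9.06 + -5.13*i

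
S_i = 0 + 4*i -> [0, 4, 8, 12, 16]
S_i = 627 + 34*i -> [627, 661, 695, 729, 763]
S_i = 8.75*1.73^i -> [8.75, 15.14, 26.19, 45.31, 78.38]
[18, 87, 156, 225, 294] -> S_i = 18 + 69*i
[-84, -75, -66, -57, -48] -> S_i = -84 + 9*i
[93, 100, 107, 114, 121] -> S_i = 93 + 7*i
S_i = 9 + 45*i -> [9, 54, 99, 144, 189]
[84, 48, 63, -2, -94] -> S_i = Random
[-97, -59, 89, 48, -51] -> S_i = Random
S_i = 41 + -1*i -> [41, 40, 39, 38, 37]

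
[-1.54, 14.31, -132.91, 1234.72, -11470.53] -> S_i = -1.54*(-9.29)^i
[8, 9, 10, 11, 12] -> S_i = 8 + 1*i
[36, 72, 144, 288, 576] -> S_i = 36*2^i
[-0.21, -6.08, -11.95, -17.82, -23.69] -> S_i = -0.21 + -5.87*i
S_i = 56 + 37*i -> [56, 93, 130, 167, 204]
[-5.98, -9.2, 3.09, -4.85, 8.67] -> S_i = Random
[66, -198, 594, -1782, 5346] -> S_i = 66*-3^i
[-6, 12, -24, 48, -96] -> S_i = -6*-2^i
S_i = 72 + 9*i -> [72, 81, 90, 99, 108]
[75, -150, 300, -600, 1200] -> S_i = 75*-2^i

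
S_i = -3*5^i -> [-3, -15, -75, -375, -1875]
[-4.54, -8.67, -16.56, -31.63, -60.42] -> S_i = -4.54*1.91^i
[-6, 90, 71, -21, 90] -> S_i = Random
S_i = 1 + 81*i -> [1, 82, 163, 244, 325]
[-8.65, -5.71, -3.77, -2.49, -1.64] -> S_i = -8.65*0.66^i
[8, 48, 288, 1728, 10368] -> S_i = 8*6^i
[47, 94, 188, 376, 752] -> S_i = 47*2^i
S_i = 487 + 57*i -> [487, 544, 601, 658, 715]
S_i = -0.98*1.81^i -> [-0.98, -1.77, -3.21, -5.81, -10.52]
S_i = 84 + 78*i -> [84, 162, 240, 318, 396]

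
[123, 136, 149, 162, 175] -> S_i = 123 + 13*i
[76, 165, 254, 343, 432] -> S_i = 76 + 89*i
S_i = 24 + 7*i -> [24, 31, 38, 45, 52]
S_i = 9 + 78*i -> [9, 87, 165, 243, 321]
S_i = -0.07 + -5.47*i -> [-0.07, -5.54, -11.01, -16.48, -21.95]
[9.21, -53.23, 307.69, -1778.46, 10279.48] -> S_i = 9.21*(-5.78)^i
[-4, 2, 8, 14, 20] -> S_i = -4 + 6*i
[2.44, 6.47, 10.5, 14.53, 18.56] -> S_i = 2.44 + 4.03*i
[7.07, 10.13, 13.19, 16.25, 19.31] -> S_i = 7.07 + 3.06*i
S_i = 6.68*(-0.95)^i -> [6.68, -6.35, 6.03, -5.73, 5.44]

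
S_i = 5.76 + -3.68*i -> [5.76, 2.08, -1.6, -5.28, -8.96]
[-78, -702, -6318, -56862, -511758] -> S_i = -78*9^i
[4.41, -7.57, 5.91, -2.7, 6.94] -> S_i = Random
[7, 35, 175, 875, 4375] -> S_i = 7*5^i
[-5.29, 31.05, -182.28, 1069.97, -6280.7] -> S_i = -5.29*(-5.87)^i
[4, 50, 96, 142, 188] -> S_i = 4 + 46*i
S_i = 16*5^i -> [16, 80, 400, 2000, 10000]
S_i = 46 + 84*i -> [46, 130, 214, 298, 382]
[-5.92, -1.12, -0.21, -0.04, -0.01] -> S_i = -5.92*0.19^i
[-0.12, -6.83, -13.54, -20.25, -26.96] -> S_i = -0.12 + -6.71*i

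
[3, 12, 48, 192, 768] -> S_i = 3*4^i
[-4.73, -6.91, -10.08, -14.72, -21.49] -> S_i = -4.73*1.46^i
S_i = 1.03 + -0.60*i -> [1.03, 0.43, -0.17, -0.77, -1.37]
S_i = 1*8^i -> [1, 8, 64, 512, 4096]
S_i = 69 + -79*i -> [69, -10, -89, -168, -247]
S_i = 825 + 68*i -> [825, 893, 961, 1029, 1097]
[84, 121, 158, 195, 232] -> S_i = 84 + 37*i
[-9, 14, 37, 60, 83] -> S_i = -9 + 23*i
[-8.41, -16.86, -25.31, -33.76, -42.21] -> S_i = -8.41 + -8.45*i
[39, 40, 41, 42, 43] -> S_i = 39 + 1*i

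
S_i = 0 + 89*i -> [0, 89, 178, 267, 356]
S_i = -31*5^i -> [-31, -155, -775, -3875, -19375]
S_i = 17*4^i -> [17, 68, 272, 1088, 4352]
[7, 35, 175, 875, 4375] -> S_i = 7*5^i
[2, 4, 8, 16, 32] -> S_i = 2*2^i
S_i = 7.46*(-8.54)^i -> [7.46, -63.71, 544.07, -4646.36, 39679.88]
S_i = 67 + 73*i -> [67, 140, 213, 286, 359]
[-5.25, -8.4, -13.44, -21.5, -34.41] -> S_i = -5.25*1.60^i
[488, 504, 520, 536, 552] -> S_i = 488 + 16*i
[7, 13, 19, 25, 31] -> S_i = 7 + 6*i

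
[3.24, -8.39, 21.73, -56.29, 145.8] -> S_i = 3.24*(-2.59)^i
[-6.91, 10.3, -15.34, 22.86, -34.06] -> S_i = -6.91*(-1.49)^i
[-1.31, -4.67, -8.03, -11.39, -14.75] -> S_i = -1.31 + -3.36*i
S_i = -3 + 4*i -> [-3, 1, 5, 9, 13]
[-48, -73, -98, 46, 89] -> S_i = Random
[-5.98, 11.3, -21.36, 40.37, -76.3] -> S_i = -5.98*(-1.89)^i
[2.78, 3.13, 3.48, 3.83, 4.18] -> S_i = 2.78 + 0.35*i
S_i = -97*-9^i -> [-97, 873, -7857, 70713, -636417]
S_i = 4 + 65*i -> [4, 69, 134, 199, 264]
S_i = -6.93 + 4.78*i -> [-6.93, -2.15, 2.63, 7.41, 12.19]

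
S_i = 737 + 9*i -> [737, 746, 755, 764, 773]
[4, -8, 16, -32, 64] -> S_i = 4*-2^i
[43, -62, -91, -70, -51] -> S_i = Random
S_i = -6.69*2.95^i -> [-6.69, -19.74, -58.22, -171.75, -506.66]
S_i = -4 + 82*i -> [-4, 78, 160, 242, 324]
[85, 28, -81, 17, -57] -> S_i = Random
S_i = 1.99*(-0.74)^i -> [1.99, -1.47, 1.09, -0.81, 0.6]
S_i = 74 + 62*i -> [74, 136, 198, 260, 322]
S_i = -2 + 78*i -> [-2, 76, 154, 232, 310]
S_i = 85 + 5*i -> [85, 90, 95, 100, 105]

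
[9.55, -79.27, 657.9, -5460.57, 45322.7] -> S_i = 9.55*(-8.30)^i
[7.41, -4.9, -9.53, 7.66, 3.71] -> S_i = Random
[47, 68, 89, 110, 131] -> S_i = 47 + 21*i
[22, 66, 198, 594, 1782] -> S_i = 22*3^i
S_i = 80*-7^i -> [80, -560, 3920, -27440, 192080]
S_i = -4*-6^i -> [-4, 24, -144, 864, -5184]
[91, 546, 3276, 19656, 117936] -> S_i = 91*6^i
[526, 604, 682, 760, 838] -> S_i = 526 + 78*i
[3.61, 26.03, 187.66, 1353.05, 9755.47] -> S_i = 3.61*7.21^i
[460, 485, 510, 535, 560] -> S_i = 460 + 25*i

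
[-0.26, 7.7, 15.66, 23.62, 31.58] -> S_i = -0.26 + 7.96*i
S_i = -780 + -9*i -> [-780, -789, -798, -807, -816]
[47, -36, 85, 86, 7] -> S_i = Random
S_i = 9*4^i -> [9, 36, 144, 576, 2304]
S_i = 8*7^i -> [8, 56, 392, 2744, 19208]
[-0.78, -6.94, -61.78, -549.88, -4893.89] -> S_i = -0.78*8.90^i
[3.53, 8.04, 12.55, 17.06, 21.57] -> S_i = 3.53 + 4.51*i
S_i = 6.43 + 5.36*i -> [6.43, 11.79, 17.15, 22.51, 27.87]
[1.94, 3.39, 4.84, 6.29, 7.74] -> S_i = 1.94 + 1.45*i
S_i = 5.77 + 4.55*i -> [5.77, 10.32, 14.87, 19.42, 23.97]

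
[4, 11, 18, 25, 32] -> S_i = 4 + 7*i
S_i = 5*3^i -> [5, 15, 45, 135, 405]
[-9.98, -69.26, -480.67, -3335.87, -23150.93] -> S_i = -9.98*6.94^i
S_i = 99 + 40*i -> [99, 139, 179, 219, 259]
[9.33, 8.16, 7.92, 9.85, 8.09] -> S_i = Random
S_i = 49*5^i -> [49, 245, 1225, 6125, 30625]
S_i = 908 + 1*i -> [908, 909, 910, 911, 912]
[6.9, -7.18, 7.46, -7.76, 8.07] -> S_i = 6.90*(-1.04)^i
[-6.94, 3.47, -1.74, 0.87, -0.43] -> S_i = -6.94*(-0.50)^i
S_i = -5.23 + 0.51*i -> [-5.23, -4.72, -4.21, -3.7, -3.19]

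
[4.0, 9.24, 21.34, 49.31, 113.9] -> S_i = 4.00*2.31^i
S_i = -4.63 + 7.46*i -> [-4.63, 2.83, 10.29, 17.75, 25.21]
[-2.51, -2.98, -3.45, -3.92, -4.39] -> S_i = -2.51 + -0.47*i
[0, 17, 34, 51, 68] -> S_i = 0 + 17*i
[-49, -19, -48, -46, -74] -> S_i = Random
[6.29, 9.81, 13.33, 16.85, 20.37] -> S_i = 6.29 + 3.52*i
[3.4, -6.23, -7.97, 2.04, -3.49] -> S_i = Random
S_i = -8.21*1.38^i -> [-8.21, -11.33, -15.64, -21.58, -29.78]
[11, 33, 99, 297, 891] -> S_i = 11*3^i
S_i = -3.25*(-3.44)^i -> [-3.25, 11.18, -38.46, 132.3, -455.11]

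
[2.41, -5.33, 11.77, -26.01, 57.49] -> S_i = 2.41*(-2.21)^i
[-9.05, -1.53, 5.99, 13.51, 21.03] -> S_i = -9.05 + 7.52*i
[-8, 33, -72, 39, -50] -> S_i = Random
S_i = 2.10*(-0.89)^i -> [2.1, -1.87, 1.66, -1.48, 1.32]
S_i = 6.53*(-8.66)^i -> [6.53, -56.55, 489.72, -4240.99, 36726.94]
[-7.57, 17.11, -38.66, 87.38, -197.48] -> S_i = -7.57*(-2.26)^i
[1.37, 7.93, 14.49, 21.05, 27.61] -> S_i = 1.37 + 6.56*i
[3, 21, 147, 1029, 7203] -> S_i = 3*7^i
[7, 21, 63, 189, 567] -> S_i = 7*3^i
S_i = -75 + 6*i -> [-75, -69, -63, -57, -51]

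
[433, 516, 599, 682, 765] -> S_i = 433 + 83*i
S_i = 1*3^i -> [1, 3, 9, 27, 81]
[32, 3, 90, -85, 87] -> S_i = Random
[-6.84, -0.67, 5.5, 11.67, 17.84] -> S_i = -6.84 + 6.17*i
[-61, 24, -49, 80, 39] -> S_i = Random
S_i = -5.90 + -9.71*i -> [-5.9, -15.61, -25.32, -35.03, -44.74]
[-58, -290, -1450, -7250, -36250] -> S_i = -58*5^i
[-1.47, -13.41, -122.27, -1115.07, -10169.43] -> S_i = -1.47*9.12^i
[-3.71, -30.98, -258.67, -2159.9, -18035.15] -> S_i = -3.71*8.35^i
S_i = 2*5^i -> [2, 10, 50, 250, 1250]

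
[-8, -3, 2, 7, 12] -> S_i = -8 + 5*i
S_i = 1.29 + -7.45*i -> [1.29, -6.16, -13.61, -21.06, -28.51]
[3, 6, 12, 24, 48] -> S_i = 3*2^i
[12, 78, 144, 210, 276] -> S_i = 12 + 66*i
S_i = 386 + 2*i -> [386, 388, 390, 392, 394]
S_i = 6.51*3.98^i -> [6.51, 25.91, 103.12, 410.42, 1633.48]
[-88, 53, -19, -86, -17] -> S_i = Random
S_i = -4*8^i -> [-4, -32, -256, -2048, -16384]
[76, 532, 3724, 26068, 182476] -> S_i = 76*7^i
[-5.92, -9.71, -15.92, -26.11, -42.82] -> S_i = -5.92*1.64^i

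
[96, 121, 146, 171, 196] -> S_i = 96 + 25*i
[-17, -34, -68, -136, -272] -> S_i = -17*2^i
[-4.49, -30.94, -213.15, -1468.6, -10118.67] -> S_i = -4.49*6.89^i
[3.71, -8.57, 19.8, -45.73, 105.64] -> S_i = 3.71*(-2.31)^i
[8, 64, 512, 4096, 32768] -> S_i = 8*8^i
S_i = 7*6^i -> [7, 42, 252, 1512, 9072]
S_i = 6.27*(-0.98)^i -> [6.27, -6.14, 6.02, -5.9, 5.78]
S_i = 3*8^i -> [3, 24, 192, 1536, 12288]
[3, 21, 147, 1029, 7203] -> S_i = 3*7^i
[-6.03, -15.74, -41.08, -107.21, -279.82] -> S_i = -6.03*2.61^i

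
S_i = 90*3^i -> [90, 270, 810, 2430, 7290]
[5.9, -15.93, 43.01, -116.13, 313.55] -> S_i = 5.90*(-2.70)^i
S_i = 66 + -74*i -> [66, -8, -82, -156, -230]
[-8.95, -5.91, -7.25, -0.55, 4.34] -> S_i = Random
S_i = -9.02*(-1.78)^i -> [-9.02, 16.06, -28.58, 50.87, -90.55]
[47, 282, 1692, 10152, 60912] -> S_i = 47*6^i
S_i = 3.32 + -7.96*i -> [3.32, -4.64, -12.6, -20.56, -28.52]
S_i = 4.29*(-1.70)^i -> [4.29, -7.29, 12.4, -21.08, 35.83]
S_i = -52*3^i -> [-52, -156, -468, -1404, -4212]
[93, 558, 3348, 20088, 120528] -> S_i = 93*6^i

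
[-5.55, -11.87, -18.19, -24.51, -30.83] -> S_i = -5.55 + -6.32*i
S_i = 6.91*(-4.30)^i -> [6.91, -29.71, 127.77, -549.39, 2362.39]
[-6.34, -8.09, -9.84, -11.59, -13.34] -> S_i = -6.34 + -1.75*i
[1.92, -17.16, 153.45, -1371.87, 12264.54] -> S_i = 1.92*(-8.94)^i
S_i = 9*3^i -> [9, 27, 81, 243, 729]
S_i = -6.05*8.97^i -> [-6.05, -54.27, -486.79, -4366.49, -39167.44]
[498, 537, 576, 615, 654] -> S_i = 498 + 39*i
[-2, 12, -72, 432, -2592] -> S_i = -2*-6^i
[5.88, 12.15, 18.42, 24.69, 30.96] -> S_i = 5.88 + 6.27*i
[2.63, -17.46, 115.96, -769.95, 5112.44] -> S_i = 2.63*(-6.64)^i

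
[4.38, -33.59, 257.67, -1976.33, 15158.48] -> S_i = 4.38*(-7.67)^i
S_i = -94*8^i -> [-94, -752, -6016, -48128, -385024]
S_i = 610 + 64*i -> [610, 674, 738, 802, 866]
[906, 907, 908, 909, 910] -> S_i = 906 + 1*i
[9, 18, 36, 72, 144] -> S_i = 9*2^i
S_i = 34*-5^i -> [34, -170, 850, -4250, 21250]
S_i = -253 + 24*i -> [-253, -229, -205, -181, -157]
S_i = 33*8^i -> [33, 264, 2112, 16896, 135168]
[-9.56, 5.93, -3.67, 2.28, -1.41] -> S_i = -9.56*(-0.62)^i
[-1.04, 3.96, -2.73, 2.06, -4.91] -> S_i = Random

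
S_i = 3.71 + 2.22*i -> [3.71, 5.93, 8.15, 10.37, 12.59]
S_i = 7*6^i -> [7, 42, 252, 1512, 9072]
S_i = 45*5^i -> [45, 225, 1125, 5625, 28125]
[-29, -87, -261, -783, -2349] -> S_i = -29*3^i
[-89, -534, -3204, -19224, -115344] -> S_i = -89*6^i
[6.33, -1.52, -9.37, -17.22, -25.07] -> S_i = 6.33 + -7.85*i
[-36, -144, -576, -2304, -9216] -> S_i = -36*4^i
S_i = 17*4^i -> [17, 68, 272, 1088, 4352]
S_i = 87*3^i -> [87, 261, 783, 2349, 7047]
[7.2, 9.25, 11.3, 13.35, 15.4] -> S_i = 7.20 + 2.05*i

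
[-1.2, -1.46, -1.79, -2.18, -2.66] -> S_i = -1.20*1.22^i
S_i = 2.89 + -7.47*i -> [2.89, -4.58, -12.05, -19.52, -26.99]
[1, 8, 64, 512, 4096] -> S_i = 1*8^i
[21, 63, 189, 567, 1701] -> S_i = 21*3^i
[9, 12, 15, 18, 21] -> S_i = 9 + 3*i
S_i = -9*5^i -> [-9, -45, -225, -1125, -5625]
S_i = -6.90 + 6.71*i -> [-6.9, -0.19, 6.52, 13.23, 19.94]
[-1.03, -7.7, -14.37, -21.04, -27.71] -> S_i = -1.03 + -6.67*i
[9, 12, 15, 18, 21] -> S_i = 9 + 3*i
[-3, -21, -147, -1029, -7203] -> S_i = -3*7^i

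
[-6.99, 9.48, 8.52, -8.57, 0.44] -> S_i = Random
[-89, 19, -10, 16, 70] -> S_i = Random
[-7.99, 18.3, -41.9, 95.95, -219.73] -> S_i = -7.99*(-2.29)^i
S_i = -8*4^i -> [-8, -32, -128, -512, -2048]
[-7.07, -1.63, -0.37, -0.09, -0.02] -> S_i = -7.07*0.23^i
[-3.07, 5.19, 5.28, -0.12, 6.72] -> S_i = Random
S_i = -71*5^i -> [-71, -355, -1775, -8875, -44375]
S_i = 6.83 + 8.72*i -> [6.83, 15.55, 24.27, 32.99, 41.71]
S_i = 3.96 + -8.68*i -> [3.96, -4.72, -13.4, -22.08, -30.76]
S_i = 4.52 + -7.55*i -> [4.52, -3.03, -10.58, -18.13, -25.68]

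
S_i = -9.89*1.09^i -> [-9.89, -10.78, -11.75, -12.81, -13.96]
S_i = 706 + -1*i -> [706, 705, 704, 703, 702]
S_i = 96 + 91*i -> [96, 187, 278, 369, 460]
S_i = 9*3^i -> [9, 27, 81, 243, 729]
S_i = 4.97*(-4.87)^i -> [4.97, -24.2, 117.87, -574.04, 2795.58]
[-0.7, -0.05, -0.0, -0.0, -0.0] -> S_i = -0.70*0.07^i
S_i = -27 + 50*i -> [-27, 23, 73, 123, 173]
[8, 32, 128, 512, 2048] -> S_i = 8*4^i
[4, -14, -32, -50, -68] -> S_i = 4 + -18*i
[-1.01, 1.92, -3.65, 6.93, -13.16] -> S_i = -1.01*(-1.90)^i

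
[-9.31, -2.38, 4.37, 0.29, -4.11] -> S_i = Random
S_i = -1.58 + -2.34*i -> [-1.58, -3.92, -6.26, -8.6, -10.94]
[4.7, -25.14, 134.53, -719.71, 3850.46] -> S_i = 4.70*(-5.35)^i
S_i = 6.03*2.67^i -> [6.03, 16.1, 42.99, 114.78, 306.45]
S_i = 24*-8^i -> [24, -192, 1536, -12288, 98304]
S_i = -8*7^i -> [-8, -56, -392, -2744, -19208]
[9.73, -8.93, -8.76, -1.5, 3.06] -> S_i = Random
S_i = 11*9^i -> [11, 99, 891, 8019, 72171]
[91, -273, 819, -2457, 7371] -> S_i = 91*-3^i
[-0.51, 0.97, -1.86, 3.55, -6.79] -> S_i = -0.51*(-1.91)^i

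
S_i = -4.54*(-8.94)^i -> [-4.54, 40.59, -362.85, 3243.91, -29000.53]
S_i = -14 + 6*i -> [-14, -8, -2, 4, 10]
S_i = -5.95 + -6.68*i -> [-5.95, -12.63, -19.31, -25.99, -32.67]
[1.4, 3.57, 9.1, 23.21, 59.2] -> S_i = 1.40*2.55^i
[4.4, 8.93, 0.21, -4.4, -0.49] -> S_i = Random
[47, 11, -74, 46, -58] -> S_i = Random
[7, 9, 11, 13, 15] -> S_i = 7 + 2*i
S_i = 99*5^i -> [99, 495, 2475, 12375, 61875]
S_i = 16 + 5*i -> [16, 21, 26, 31, 36]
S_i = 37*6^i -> [37, 222, 1332, 7992, 47952]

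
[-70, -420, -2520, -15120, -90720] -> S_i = -70*6^i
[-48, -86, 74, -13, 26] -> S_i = Random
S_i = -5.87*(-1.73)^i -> [-5.87, 10.16, -17.57, 30.39, -52.58]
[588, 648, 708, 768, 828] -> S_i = 588 + 60*i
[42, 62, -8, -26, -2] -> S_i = Random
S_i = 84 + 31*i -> [84, 115, 146, 177, 208]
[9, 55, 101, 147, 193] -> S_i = 9 + 46*i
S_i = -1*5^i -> [-1, -5, -25, -125, -625]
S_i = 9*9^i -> [9, 81, 729, 6561, 59049]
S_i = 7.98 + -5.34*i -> [7.98, 2.64, -2.7, -8.04, -13.38]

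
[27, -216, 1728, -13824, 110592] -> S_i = 27*-8^i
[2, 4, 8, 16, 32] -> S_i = 2*2^i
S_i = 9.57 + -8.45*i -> [9.57, 1.12, -7.33, -15.78, -24.23]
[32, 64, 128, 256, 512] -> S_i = 32*2^i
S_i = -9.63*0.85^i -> [-9.63, -8.19, -6.96, -5.91, -5.03]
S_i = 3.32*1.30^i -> [3.32, 4.32, 5.61, 7.29, 9.48]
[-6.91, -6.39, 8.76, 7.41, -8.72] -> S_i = Random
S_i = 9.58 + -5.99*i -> [9.58, 3.59, -2.4, -8.39, -14.38]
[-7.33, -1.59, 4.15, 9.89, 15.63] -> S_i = -7.33 + 5.74*i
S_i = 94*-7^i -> [94, -658, 4606, -32242, 225694]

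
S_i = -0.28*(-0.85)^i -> [-0.28, 0.24, -0.2, 0.17, -0.15]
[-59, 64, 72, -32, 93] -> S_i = Random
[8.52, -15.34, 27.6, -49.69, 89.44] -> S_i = 8.52*(-1.80)^i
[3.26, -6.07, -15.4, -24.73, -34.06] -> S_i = 3.26 + -9.33*i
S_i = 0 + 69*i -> [0, 69, 138, 207, 276]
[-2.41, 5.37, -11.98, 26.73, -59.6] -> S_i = -2.41*(-2.23)^i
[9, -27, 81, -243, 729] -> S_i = 9*-3^i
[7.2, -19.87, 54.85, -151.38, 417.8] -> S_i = 7.20*(-2.76)^i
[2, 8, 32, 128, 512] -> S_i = 2*4^i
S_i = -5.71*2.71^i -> [-5.71, -15.47, -41.93, -113.64, -307.97]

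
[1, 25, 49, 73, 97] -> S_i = 1 + 24*i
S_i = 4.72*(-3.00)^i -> [4.72, -14.16, 42.48, -127.44, 382.32]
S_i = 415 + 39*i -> [415, 454, 493, 532, 571]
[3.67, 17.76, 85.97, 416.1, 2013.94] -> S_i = 3.67*4.84^i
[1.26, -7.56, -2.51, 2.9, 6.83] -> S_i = Random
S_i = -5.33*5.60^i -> [-5.33, -29.85, -167.15, -936.03, -5241.79]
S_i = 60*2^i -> [60, 120, 240, 480, 960]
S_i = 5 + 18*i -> [5, 23, 41, 59, 77]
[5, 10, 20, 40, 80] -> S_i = 5*2^i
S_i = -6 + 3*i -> [-6, -3, 0, 3, 6]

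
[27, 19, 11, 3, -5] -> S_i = 27 + -8*i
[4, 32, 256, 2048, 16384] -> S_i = 4*8^i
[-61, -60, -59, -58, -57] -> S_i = -61 + 1*i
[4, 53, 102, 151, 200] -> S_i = 4 + 49*i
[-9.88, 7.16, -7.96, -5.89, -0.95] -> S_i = Random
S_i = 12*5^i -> [12, 60, 300, 1500, 7500]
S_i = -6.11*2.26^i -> [-6.11, -13.81, -31.21, -70.53, -159.4]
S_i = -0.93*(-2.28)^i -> [-0.93, 2.12, -4.83, 11.02, -25.13]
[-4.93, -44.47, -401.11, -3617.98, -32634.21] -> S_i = -4.93*9.02^i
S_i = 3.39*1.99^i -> [3.39, 6.75, 13.42, 26.72, 53.16]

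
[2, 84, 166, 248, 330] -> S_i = 2 + 82*i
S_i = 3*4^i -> [3, 12, 48, 192, 768]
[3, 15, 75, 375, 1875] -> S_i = 3*5^i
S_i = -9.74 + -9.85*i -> [-9.74, -19.59, -29.44, -39.29, -49.14]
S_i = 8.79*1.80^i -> [8.79, 15.82, 28.48, 51.26, 92.27]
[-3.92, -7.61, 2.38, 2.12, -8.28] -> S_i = Random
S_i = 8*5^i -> [8, 40, 200, 1000, 5000]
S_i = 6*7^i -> [6, 42, 294, 2058, 14406]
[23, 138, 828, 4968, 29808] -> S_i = 23*6^i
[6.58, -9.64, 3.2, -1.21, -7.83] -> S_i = Random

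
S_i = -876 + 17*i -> [-876, -859, -842, -825, -808]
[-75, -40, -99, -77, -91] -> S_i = Random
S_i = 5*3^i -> [5, 15, 45, 135, 405]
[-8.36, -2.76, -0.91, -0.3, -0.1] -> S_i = -8.36*0.33^i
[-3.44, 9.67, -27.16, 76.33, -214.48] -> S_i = -3.44*(-2.81)^i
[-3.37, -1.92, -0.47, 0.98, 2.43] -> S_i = -3.37 + 1.45*i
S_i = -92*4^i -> [-92, -368, -1472, -5888, -23552]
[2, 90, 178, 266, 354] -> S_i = 2 + 88*i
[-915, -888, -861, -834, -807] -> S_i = -915 + 27*i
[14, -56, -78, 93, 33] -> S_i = Random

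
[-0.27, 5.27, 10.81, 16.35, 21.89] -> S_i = -0.27 + 5.54*i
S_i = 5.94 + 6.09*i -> [5.94, 12.03, 18.12, 24.21, 30.3]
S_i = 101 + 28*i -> [101, 129, 157, 185, 213]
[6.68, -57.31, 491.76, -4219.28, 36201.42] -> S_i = 6.68*(-8.58)^i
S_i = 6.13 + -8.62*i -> [6.13, -2.49, -11.11, -19.73, -28.35]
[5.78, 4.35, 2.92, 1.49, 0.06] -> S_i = 5.78 + -1.43*i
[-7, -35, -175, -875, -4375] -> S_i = -7*5^i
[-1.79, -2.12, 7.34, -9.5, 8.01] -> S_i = Random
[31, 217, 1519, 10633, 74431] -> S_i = 31*7^i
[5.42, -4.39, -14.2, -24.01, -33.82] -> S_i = 5.42 + -9.81*i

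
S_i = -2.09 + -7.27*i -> [-2.09, -9.36, -16.63, -23.9, -31.17]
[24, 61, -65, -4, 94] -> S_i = Random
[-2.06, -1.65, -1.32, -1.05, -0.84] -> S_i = -2.06*0.80^i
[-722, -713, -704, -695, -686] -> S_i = -722 + 9*i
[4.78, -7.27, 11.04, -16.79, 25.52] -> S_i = 4.78*(-1.52)^i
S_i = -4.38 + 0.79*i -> [-4.38, -3.59, -2.8, -2.01, -1.22]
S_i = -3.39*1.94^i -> [-3.39, -6.58, -12.76, -24.75, -48.02]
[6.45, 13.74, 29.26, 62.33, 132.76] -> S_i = 6.45*2.13^i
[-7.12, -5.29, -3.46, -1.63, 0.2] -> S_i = -7.12 + 1.83*i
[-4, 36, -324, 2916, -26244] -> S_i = -4*-9^i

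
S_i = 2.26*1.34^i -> [2.26, 3.03, 4.06, 5.44, 7.29]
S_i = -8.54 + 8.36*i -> [-8.54, -0.18, 8.18, 16.54, 24.9]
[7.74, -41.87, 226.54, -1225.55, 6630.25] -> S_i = 7.74*(-5.41)^i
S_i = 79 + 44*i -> [79, 123, 167, 211, 255]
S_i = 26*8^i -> [26, 208, 1664, 13312, 106496]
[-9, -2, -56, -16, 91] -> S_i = Random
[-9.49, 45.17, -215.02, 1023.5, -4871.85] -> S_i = -9.49*(-4.76)^i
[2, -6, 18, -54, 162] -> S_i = 2*-3^i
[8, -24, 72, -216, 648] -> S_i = 8*-3^i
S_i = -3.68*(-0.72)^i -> [-3.68, 2.65, -1.91, 1.37, -0.99]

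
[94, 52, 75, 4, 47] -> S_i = Random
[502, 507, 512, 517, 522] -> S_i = 502 + 5*i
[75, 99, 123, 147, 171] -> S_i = 75 + 24*i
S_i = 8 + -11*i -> [8, -3, -14, -25, -36]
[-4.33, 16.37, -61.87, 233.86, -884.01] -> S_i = -4.33*(-3.78)^i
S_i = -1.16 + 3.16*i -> [-1.16, 2.0, 5.16, 8.32, 11.48]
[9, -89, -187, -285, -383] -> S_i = 9 + -98*i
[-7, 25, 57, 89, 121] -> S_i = -7 + 32*i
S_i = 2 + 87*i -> [2, 89, 176, 263, 350]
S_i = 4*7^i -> [4, 28, 196, 1372, 9604]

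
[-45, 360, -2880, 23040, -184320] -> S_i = -45*-8^i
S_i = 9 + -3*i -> [9, 6, 3, 0, -3]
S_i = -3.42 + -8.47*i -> [-3.42, -11.89, -20.36, -28.83, -37.3]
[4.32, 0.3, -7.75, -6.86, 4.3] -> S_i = Random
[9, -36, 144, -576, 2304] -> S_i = 9*-4^i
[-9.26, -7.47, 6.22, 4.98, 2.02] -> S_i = Random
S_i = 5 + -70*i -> [5, -65, -135, -205, -275]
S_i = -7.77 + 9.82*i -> [-7.77, 2.05, 11.87, 21.69, 31.51]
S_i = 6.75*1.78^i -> [6.75, 12.02, 21.39, 38.07, 67.76]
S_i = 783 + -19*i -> [783, 764, 745, 726, 707]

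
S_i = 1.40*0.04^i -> [1.4, 0.06, 0.0, 0.0, 0.0]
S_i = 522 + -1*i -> [522, 521, 520, 519, 518]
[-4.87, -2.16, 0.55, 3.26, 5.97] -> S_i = -4.87 + 2.71*i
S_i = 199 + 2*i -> [199, 201, 203, 205, 207]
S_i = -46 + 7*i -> [-46, -39, -32, -25, -18]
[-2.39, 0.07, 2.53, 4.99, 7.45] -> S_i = -2.39 + 2.46*i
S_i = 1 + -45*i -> [1, -44, -89, -134, -179]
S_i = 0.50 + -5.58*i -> [0.5, -5.08, -10.66, -16.24, -21.82]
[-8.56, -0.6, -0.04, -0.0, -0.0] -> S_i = -8.56*0.07^i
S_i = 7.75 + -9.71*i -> [7.75, -1.96, -11.67, -21.38, -31.09]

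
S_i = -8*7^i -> [-8, -56, -392, -2744, -19208]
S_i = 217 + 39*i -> [217, 256, 295, 334, 373]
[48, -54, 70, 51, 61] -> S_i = Random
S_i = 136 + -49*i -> [136, 87, 38, -11, -60]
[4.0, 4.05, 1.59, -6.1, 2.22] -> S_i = Random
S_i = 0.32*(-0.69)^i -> [0.32, -0.22, 0.15, -0.11, 0.07]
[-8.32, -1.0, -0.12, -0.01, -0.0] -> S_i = -8.32*0.12^i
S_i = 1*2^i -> [1, 2, 4, 8, 16]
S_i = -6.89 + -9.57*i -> [-6.89, -16.46, -26.03, -35.6, -45.17]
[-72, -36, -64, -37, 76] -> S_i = Random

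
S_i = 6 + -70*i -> [6, -64, -134, -204, -274]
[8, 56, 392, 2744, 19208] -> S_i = 8*7^i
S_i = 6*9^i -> [6, 54, 486, 4374, 39366]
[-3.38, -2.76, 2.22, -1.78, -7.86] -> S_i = Random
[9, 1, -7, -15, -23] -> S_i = 9 + -8*i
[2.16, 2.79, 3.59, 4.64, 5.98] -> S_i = 2.16*1.29^i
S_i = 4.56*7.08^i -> [4.56, 32.28, 228.58, 1618.32, 11457.71]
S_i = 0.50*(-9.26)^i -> [0.5, -4.63, 42.87, -397.01, 3676.33]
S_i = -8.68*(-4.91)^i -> [-8.68, 42.62, -209.26, 1027.46, -5044.82]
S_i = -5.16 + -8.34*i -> [-5.16, -13.5, -21.84, -30.18, -38.52]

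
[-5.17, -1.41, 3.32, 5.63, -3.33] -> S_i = Random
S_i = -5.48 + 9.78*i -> [-5.48, 4.3, 14.08, 23.86, 33.64]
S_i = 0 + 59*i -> [0, 59, 118, 177, 236]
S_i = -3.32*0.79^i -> [-3.32, -2.62, -2.07, -1.64, -1.29]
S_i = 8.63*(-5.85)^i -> [8.63, -50.49, 295.34, -1727.74, 10107.28]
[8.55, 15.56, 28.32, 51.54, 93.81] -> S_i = 8.55*1.82^i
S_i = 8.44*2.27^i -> [8.44, 19.16, 43.49, 98.72, 224.1]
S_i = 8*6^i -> [8, 48, 288, 1728, 10368]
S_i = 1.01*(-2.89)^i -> [1.01, -2.92, 8.44, -24.38, 70.46]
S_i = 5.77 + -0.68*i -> [5.77, 5.09, 4.41, 3.73, 3.05]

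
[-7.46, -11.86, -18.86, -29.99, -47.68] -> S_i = -7.46*1.59^i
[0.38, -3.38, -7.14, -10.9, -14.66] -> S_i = 0.38 + -3.76*i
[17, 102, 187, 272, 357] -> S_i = 17 + 85*i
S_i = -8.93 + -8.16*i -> [-8.93, -17.09, -25.25, -33.41, -41.57]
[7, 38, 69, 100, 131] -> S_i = 7 + 31*i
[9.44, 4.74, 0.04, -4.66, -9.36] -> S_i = 9.44 + -4.70*i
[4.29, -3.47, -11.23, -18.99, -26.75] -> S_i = 4.29 + -7.76*i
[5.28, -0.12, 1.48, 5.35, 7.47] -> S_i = Random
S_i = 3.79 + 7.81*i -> [3.79, 11.6, 19.41, 27.22, 35.03]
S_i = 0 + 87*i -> [0, 87, 174, 261, 348]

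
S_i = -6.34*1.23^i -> [-6.34, -7.8, -9.59, -11.8, -14.51]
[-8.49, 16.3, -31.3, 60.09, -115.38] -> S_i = -8.49*(-1.92)^i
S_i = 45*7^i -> [45, 315, 2205, 15435, 108045]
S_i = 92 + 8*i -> [92, 100, 108, 116, 124]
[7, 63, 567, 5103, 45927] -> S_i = 7*9^i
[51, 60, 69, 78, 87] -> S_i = 51 + 9*i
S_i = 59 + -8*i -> [59, 51, 43, 35, 27]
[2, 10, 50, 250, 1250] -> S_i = 2*5^i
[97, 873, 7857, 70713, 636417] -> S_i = 97*9^i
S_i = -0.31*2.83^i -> [-0.31, -0.88, -2.48, -7.03, -19.88]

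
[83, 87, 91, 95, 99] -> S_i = 83 + 4*i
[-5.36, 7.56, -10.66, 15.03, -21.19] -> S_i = -5.36*(-1.41)^i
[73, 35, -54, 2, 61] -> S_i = Random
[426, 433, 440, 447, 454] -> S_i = 426 + 7*i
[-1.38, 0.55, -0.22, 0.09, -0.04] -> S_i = -1.38*(-0.40)^i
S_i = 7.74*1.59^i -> [7.74, 12.31, 19.57, 31.11, 49.47]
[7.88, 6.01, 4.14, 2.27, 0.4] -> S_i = 7.88 + -1.87*i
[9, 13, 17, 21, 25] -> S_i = 9 + 4*i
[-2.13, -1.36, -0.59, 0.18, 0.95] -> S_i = -2.13 + 0.77*i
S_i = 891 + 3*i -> [891, 894, 897, 900, 903]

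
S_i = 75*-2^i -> [75, -150, 300, -600, 1200]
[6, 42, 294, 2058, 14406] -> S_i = 6*7^i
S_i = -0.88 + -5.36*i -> [-0.88, -6.24, -11.6, -16.96, -22.32]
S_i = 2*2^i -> [2, 4, 8, 16, 32]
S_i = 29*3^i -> [29, 87, 261, 783, 2349]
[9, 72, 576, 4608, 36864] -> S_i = 9*8^i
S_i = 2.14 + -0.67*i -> [2.14, 1.47, 0.8, 0.13, -0.54]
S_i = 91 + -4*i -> [91, 87, 83, 79, 75]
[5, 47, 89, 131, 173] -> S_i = 5 + 42*i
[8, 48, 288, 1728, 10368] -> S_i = 8*6^i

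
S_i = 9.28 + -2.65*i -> [9.28, 6.63, 3.98, 1.33, -1.32]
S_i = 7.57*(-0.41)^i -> [7.57, -3.1, 1.27, -0.52, 0.21]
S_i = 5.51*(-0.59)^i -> [5.51, -3.25, 1.92, -1.13, 0.67]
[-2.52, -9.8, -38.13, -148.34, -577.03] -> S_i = -2.52*3.89^i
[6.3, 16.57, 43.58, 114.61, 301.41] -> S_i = 6.30*2.63^i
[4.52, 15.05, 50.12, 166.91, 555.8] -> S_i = 4.52*3.33^i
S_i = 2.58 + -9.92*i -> [2.58, -7.34, -17.26, -27.18, -37.1]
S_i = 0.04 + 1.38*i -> [0.04, 1.42, 2.8, 4.18, 5.56]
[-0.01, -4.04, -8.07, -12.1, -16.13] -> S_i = -0.01 + -4.03*i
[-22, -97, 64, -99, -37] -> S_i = Random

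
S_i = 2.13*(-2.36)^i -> [2.13, -5.03, 11.86, -28.0, 66.07]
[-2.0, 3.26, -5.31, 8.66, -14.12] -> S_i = -2.00*(-1.63)^i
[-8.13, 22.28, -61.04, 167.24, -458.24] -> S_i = -8.13*(-2.74)^i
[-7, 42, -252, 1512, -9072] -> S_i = -7*-6^i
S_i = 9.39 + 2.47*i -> [9.39, 11.86, 14.33, 16.8, 19.27]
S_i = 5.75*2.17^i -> [5.75, 12.48, 27.08, 58.76, 127.5]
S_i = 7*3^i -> [7, 21, 63, 189, 567]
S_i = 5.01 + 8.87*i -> [5.01, 13.88, 22.75, 31.62, 40.49]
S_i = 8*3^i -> [8, 24, 72, 216, 648]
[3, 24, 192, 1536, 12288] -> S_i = 3*8^i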